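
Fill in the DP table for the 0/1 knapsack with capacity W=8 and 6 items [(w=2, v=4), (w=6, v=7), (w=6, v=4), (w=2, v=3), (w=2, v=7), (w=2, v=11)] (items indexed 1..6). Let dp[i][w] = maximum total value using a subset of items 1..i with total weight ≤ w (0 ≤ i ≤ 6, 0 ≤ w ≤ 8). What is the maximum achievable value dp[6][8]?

i\w   0   1   2   3   4   5   6   7   8
  0   0   0   0   0   0   0   0   0   0
  1   0   0   4   4   4   4   4   4   4
  2   0   0   4   4   4   4   7   7  11
  3   0   0   4   4   4   4   7   7  11
  4   0   0   4   4   7   7   7   7  11
  5   0   0   7   7  11  11  14  14  14
  6   0   0  11  11  18  18  22  22  25

25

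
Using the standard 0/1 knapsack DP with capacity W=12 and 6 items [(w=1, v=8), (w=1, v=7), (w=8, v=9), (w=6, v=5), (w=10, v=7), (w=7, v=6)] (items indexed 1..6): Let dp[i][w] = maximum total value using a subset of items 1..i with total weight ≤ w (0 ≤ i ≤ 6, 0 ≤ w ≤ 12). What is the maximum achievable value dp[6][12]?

i\w   0   1   2   3   4   5   6   7   8   9  10  11  12
  0   0   0   0   0   0   0   0   0   0   0   0   0   0
  1   0   8   8   8   8   8   8   8   8   8   8   8   8
  2   0   8  15  15  15  15  15  15  15  15  15  15  15
  3   0   8  15  15  15  15  15  15  15  17  24  24  24
  4   0   8  15  15  15  15  15  15  20  20  24  24  24
  5   0   8  15  15  15  15  15  15  20  20  24  24  24
  6   0   8  15  15  15  15  15  15  20  21  24  24  24

24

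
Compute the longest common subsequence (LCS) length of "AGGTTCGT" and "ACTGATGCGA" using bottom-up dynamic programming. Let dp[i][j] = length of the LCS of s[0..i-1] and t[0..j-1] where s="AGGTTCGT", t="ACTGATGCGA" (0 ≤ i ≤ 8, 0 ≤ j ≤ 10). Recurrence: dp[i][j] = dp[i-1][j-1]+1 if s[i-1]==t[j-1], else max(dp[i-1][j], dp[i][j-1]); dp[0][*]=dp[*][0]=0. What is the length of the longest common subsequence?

5

   ''  A  C  T  G  A  T  G  C  G  A
''  0  0  0  0  0  0  0  0  0  0  0
 A  0  1  1  1  1  1  1  1  1  1  1
 G  0  1  1  1  2  2  2  2  2  2  2
 G  0  1  1  1  2  2  2  3  3  3  3
 T  0  1  1  2  2  2  3  3  3  3  3
 T  0  1  1  2  2  2  3  3  3  3  3
 C  0  1  2  2  2  2  3  3  4  4  4
 G  0  1  2  2  3  3  3  4  4  5  5
 T  0  1  2  3  3  3  4  4  4  5  5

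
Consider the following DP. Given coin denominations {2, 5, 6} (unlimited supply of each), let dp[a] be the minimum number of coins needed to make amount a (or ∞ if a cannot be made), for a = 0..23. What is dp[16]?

3

 a  0  1  2  3  4  5  6  7  8  9 10 11 12 13 14 15 16 17 18 19 20 21 22 23
dp  0  -  1  -  2  1  1  2  2  3  2  2  2  3  3  3  3  3  3  4  4  4  4  4
(- denotes ∞ / unreachable)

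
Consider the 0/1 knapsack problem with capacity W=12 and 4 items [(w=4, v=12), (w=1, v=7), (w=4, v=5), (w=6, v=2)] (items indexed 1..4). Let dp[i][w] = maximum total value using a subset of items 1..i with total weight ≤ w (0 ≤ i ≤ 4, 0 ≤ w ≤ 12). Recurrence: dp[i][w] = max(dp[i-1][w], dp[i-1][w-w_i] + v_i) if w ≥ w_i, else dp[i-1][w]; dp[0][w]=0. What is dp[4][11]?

i\w   0   1   2   3   4   5   6   7   8   9  10  11  12
  0   0   0   0   0   0   0   0   0   0   0   0   0   0
  1   0   0   0   0  12  12  12  12  12  12  12  12  12
  2   0   7   7   7  12  19  19  19  19  19  19  19  19
  3   0   7   7   7  12  19  19  19  19  24  24  24  24
  4   0   7   7   7  12  19  19  19  19  24  24  24  24

24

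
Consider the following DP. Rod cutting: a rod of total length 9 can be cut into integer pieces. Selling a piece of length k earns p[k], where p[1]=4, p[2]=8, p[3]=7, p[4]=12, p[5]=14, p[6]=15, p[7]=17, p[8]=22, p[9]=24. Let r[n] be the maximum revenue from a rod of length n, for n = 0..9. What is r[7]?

28

   n    0    1    2    3    4    5    6    7    8    9
r[n]    0    4    8   12   16   20   24   28   32   36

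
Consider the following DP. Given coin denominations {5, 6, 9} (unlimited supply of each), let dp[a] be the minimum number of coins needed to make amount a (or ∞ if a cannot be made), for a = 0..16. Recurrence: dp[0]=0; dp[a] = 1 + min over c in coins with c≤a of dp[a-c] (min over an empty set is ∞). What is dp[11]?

2

 a  0  1  2  3  4  5  6  7  8  9 10 11 12 13 14 15 16
dp  0  -  -  -  -  1  1  -  -  1  2  2  2  -  2  2  3
(- denotes ∞ / unreachable)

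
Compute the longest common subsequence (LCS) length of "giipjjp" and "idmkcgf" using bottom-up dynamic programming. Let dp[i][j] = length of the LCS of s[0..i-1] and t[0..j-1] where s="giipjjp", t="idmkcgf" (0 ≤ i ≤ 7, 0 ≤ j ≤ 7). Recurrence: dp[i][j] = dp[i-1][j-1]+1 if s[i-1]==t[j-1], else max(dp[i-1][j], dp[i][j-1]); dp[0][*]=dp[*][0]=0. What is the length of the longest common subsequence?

1

   ''  i  d  m  k  c  g  f
''  0  0  0  0  0  0  0  0
 g  0  0  0  0  0  0  1  1
 i  0  1  1  1  1  1  1  1
 i  0  1  1  1  1  1  1  1
 p  0  1  1  1  1  1  1  1
 j  0  1  1  1  1  1  1  1
 j  0  1  1  1  1  1  1  1
 p  0  1  1  1  1  1  1  1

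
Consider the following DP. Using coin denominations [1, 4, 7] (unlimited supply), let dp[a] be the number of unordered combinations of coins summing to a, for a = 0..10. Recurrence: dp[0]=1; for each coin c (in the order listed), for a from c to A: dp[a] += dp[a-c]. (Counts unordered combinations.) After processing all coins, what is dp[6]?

after  coin     0     1     2     3     4     5     6     7     8     9    10
          1     1     1     1     1     1     1     1     1     1     1     1
          4     1     1     1     1     2     2     2     2     3     3     3
          7     1     1     1     1     2     2     2     3     4     4     4

2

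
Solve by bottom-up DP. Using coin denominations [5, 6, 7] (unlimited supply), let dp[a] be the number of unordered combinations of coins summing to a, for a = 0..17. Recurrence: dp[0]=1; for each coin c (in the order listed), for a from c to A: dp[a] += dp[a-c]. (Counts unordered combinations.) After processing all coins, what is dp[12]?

after  coin     0     1     2     3     4     5     6     7     8     9    10    11    12    13    14    15    16    17
          5     1     0     0     0     0     1     0     0     0     0     1     0     0     0     0     1     0     0
          6     1     0     0     0     0     1     1     0     0     0     1     1     1     0     0     1     1     1
          7     1     0     0     0     0     1     1     1     0     0     1     1     2     1     1     1     1     2

2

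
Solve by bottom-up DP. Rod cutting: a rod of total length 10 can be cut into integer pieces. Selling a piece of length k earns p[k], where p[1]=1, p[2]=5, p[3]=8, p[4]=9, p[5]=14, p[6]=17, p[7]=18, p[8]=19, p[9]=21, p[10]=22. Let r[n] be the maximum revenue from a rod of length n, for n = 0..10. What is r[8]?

   n    0    1    2    3    4    5    6    7    8    9   10
r[n]    0    1    5    8   10   14   17   19   22   25   28

22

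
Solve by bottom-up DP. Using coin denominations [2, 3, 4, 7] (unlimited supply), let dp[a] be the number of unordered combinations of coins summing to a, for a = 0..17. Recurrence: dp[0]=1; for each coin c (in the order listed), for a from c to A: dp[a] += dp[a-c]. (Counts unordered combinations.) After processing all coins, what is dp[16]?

after  coin     0     1     2     3     4     5     6     7     8     9    10    11    12    13    14    15    16    17
          2     1     0     1     0     1     0     1     0     1     0     1     0     1     0     1     0     1     0
          3     1     0     1     1     1     1     2     1     2     2     2     2     3     2     3     3     3     3
          4     1     0     1     1     2     1     3     2     4     3     5     4     7     5     8     7    10     8
          7     1     0     1     1     2     1     3     3     4     4     6     6     8     8    11    11    14    14

14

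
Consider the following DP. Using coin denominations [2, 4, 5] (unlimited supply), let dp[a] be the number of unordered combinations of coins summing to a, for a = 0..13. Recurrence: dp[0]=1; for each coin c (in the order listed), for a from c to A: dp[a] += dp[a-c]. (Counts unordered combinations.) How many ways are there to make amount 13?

3

after  coin     0     1     2     3     4     5     6     7     8     9    10    11    12    13
          2     1     0     1     0     1     0     1     0     1     0     1     0     1     0
          4     1     0     1     0     2     0     2     0     3     0     3     0     4     0
          5     1     0     1     0     2     1     2     1     3     2     4     2     5     3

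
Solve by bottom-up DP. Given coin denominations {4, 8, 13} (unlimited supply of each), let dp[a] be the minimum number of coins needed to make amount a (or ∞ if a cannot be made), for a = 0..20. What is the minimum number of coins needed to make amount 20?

 a  0  1  2  3  4  5  6  7  8  9 10 11 12 13 14 15 16 17 18 19 20
dp  0  -  -  -  1  -  -  -  1  -  -  -  2  1  -  -  2  2  -  -  3
(- denotes ∞ / unreachable)

3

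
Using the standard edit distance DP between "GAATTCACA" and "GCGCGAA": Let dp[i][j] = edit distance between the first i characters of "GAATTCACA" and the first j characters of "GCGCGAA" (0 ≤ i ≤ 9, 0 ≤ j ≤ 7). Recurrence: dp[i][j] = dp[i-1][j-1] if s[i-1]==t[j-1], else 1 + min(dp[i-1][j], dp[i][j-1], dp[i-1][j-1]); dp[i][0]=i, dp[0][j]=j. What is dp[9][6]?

   ''  G  C  G  C  G  A  A
''  0  1  2  3  4  5  6  7
 G  1  0  1  2  3  4  5  6
 A  2  1  1  2  3  4  4  5
 A  3  2  2  2  3  4  4  4
 T  4  3  3  3  3  4  5  5
 T  5  4  4  4  4  4  5  6
 C  6  5  4  5  4  5  5  6
 A  7  6  5  5  5  5  5  5
 C  8  7  6  6  5  6  6  6
 A  9  8  7  7  6  6  6  6

6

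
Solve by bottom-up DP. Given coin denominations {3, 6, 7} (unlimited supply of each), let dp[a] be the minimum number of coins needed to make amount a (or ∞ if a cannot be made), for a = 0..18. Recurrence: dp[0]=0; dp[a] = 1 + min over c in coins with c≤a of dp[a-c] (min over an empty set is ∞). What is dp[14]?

2

 a  0  1  2  3  4  5  6  7  8  9 10 11 12 13 14 15 16 17 18
dp  0  -  -  1  -  -  1  1  -  2  2  -  2  2  2  3  3  3  3
(- denotes ∞ / unreachable)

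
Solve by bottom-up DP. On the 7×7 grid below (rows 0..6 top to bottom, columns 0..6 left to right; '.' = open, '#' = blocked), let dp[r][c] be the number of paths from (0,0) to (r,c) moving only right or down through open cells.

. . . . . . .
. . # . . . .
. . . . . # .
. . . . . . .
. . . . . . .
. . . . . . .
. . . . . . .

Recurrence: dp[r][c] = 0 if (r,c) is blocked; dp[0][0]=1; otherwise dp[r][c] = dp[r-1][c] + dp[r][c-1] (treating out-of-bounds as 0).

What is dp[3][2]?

7

r\c   0   1   2   3   4   5   6
  0   1   1   1   1   1   1   1
  1   1   2   0   1   2   3   4
  2   1   3   3   4   6   0   4
  3   1   4   7  11  17  17  21
  4   1   5  12  23  40  57  78
  5   1   6  18  41  81 138 216
  6   1   7  25  66 147 285 501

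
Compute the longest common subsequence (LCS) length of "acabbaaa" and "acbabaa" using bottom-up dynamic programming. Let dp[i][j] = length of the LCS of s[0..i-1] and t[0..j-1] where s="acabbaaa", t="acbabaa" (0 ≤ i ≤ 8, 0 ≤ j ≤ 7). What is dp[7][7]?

   ''  a  c  b  a  b  a  a
''  0  0  0  0  0  0  0  0
 a  0  1  1  1  1  1  1  1
 c  0  1  2  2  2  2  2  2
 a  0  1  2  2  3  3  3  3
 b  0  1  2  3  3  4  4  4
 b  0  1  2  3  3  4  4  4
 a  0  1  2  3  4  4  5  5
 a  0  1  2  3  4  4  5  6
 a  0  1  2  3  4  4  5  6

6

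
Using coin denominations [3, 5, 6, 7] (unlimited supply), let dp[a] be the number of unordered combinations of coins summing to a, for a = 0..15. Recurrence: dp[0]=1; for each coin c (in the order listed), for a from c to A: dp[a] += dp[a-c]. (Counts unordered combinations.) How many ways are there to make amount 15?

5

after  coin     0     1     2     3     4     5     6     7     8     9    10    11    12    13    14    15
          3     1     0     0     1     0     0     1     0     0     1     0     0     1     0     0     1
          5     1     0     0     1     0     1     1     0     1     1     1     1     1     1     1     2
          6     1     0     0     1     0     1     2     0     1     2     1     2     3     1     2     4
          7     1     0     0     1     0     1     2     1     1     2     2     2     4     3     3     5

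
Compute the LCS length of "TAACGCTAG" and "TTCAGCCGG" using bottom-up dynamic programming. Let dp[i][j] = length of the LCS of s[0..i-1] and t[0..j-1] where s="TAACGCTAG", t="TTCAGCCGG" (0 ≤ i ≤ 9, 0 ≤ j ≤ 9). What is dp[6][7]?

   ''  T  T  C  A  G  C  C  G  G
''  0  0  0  0  0  0  0  0  0  0
 T  0  1  1  1  1  1  1  1  1  1
 A  0  1  1  1  2  2  2  2  2  2
 A  0  1  1  1  2  2  2  2  2  2
 C  0  1  1  2  2  2  3  3  3  3
 G  0  1  1  2  2  3  3  3  4  4
 C  0  1  1  2  2  3  4  4  4  4
 T  0  1  2  2  2  3  4  4  4  4
 A  0  1  2  2  3  3  4  4  4  4
 G  0  1  2  2  3  4  4  4  5  5

4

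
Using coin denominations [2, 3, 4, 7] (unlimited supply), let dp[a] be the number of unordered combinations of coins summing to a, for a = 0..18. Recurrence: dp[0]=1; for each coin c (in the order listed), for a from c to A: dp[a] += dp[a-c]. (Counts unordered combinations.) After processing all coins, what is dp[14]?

after  coin     0     1     2     3     4     5     6     7     8     9    10    11    12    13    14    15    16    17    18
          2     1     0     1     0     1     0     1     0     1     0     1     0     1     0     1     0     1     0     1
          3     1     0     1     1     1     1     2     1     2     2     2     2     3     2     3     3     3     3     4
          4     1     0     1     1     2     1     3     2     4     3     5     4     7     5     8     7    10     8    12
          7     1     0     1     1     2     1     3     3     4     4     6     6     8     8    11    11    14    14    18

11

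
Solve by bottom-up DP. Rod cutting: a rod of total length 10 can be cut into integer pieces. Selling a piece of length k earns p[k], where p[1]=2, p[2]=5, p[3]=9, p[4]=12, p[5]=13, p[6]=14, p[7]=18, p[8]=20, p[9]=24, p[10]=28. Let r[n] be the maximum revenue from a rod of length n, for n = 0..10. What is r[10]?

30

   n    0    1    2    3    4    5    6    7    8    9   10
r[n]    0    2    5    9   12   14   18   21   24   27   30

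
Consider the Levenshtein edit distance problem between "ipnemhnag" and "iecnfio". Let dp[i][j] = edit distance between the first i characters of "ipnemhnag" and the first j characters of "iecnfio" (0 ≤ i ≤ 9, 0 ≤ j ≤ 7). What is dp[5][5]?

4

   ''  i  e  c  n  f  i  o
''  0  1  2  3  4  5  6  7
 i  1  0  1  2  3  4  5  6
 p  2  1  1  2  3  4  5  6
 n  3  2  2  2  2  3  4  5
 e  4  3  2  3  3  3  4  5
 m  5  4  3  3  4  4  4  5
 h  6  5  4  4  4  5  5  5
 n  7  6  5  5  4  5  6  6
 a  8  7  6  6  5  5  6  7
 g  9  8  7  7  6  6  6  7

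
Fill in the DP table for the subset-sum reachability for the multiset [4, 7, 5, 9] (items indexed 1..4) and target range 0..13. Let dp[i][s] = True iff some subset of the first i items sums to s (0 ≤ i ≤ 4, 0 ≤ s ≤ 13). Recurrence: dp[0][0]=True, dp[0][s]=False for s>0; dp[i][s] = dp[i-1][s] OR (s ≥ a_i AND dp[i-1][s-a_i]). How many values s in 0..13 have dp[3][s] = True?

7

i\s   0   1   2   3   4   5   6   7   8   9  10  11  12  13
  0   T   F   F   F   F   F   F   F   F   F   F   F   F   F
  1   T   F   F   F   T   F   F   F   F   F   F   F   F   F
  2   T   F   F   F   T   F   F   T   F   F   F   T   F   F
  3   T   F   F   F   T   T   F   T   F   T   F   T   T   F
  4   T   F   F   F   T   T   F   T   F   T   F   T   T   T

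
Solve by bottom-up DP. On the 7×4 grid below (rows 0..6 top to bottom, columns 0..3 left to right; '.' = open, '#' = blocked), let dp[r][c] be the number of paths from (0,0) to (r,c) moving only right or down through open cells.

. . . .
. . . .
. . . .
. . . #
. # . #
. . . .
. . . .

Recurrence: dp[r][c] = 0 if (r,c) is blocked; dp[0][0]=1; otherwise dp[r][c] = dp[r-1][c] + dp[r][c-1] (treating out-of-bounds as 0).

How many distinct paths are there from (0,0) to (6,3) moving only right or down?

r\c   0   1   2   3
  0   1   1   1   1
  1   1   2   3   4
  2   1   3   6  10
  3   1   4  10   0
  4   1   0  10   0
  5   1   1  11  11
  6   1   2  13  24

24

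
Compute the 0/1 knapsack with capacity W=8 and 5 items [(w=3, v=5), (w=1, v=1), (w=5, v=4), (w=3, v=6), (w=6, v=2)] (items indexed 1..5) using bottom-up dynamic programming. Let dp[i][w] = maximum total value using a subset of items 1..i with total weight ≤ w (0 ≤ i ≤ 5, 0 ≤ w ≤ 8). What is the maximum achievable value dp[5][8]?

12

i\w   0   1   2   3   4   5   6   7   8
  0   0   0   0   0   0   0   0   0   0
  1   0   0   0   5   5   5   5   5   5
  2   0   1   1   5   6   6   6   6   6
  3   0   1   1   5   6   6   6   6   9
  4   0   1   1   6   7   7  11  12  12
  5   0   1   1   6   7   7  11  12  12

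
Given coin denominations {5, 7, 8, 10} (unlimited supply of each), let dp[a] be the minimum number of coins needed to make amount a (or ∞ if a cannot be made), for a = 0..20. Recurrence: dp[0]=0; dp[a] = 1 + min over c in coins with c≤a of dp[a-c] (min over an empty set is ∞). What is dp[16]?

2

 a  0  1  2  3  4  5  6  7  8  9 10 11 12 13 14 15 16 17 18 19 20
dp  0  -  -  -  -  1  -  1  1  -  1  -  2  2  2  2  2  2  2  3  2
(- denotes ∞ / unreachable)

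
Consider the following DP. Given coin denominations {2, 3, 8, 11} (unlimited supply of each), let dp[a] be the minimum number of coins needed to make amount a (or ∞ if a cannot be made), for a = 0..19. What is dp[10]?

 a  0  1  2  3  4  5  6  7  8  9 10 11 12 13 14 15 16 17 18 19
dp  0  -  1  1  2  2  2  3  1  3  2  1  3  2  2  3  2  3  3  2
(- denotes ∞ / unreachable)

2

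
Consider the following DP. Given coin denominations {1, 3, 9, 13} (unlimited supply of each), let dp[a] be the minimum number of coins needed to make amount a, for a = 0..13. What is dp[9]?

1

 a  0  1  2  3  4  5  6  7  8  9 10 11 12 13
dp  0  1  2  1  2  3  2  3  4  1  2  3  2  1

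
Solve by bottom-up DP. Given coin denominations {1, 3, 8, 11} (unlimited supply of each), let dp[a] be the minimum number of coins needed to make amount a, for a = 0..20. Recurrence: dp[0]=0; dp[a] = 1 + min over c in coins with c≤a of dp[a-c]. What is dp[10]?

3

 a  0  1  2  3  4  5  6  7  8  9 10 11 12 13 14 15 16 17 18 19 20
dp  0  1  2  1  2  3  2  3  1  2  3  1  2  3  2  3  2  3  4  2  3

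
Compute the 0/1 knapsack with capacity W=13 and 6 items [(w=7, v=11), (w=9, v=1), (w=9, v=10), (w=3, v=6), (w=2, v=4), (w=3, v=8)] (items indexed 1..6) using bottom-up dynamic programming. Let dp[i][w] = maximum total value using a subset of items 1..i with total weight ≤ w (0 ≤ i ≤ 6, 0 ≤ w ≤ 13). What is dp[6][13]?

25

i\w   0   1   2   3   4   5   6   7   8   9  10  11  12  13
  0   0   0   0   0   0   0   0   0   0   0   0   0   0   0
  1   0   0   0   0   0   0   0  11  11  11  11  11  11  11
  2   0   0   0   0   0   0   0  11  11  11  11  11  11  11
  3   0   0   0   0   0   0   0  11  11  11  11  11  11  11
  4   0   0   0   6   6   6   6  11  11  11  17  17  17  17
  5   0   0   4   6   6  10  10  11  11  15  17  17  21  21
  6   0   0   4   8   8  12  14  14  18  18  19  19  23  25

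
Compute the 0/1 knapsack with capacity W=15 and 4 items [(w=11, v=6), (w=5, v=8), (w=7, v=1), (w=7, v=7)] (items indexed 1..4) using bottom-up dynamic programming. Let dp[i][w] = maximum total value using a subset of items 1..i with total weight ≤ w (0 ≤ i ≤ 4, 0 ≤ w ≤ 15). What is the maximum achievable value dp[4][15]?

i\w   0   1   2   3   4   5   6   7   8   9  10  11  12  13  14  15
  0   0   0   0   0   0   0   0   0   0   0   0   0   0   0   0   0
  1   0   0   0   0   0   0   0   0   0   0   0   6   6   6   6   6
  2   0   0   0   0   0   8   8   8   8   8   8   8   8   8   8   8
  3   0   0   0   0   0   8   8   8   8   8   8   8   9   9   9   9
  4   0   0   0   0   0   8   8   8   8   8   8   8  15  15  15  15

15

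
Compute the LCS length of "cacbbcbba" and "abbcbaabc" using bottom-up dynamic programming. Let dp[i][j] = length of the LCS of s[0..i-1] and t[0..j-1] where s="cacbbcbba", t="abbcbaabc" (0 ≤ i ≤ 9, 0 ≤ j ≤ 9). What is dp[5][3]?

   ''  a  b  b  c  b  a  a  b  c
''  0  0  0  0  0  0  0  0  0  0
 c  0  0  0  0  1  1  1  1  1  1
 a  0  1  1  1  1  1  2  2  2  2
 c  0  1  1  1  2  2  2  2  2  3
 b  0  1  2  2  2  3  3  3  3  3
 b  0  1  2  3  3  3  3  3  4  4
 c  0  1  2  3  4  4  4  4  4  5
 b  0  1  2  3  4  5  5  5  5  5
 b  0  1  2  3  4  5  5  5  6  6
 a  0  1  2  3  4  5  6  6  6  6

3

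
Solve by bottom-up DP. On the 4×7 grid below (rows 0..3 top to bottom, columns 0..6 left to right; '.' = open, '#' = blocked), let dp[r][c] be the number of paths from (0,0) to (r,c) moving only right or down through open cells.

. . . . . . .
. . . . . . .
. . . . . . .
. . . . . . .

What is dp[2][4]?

15

r\c   0   1   2   3   4   5   6
  0   1   1   1   1   1   1   1
  1   1   2   3   4   5   6   7
  2   1   3   6  10  15  21  28
  3   1   4  10  20  35  56  84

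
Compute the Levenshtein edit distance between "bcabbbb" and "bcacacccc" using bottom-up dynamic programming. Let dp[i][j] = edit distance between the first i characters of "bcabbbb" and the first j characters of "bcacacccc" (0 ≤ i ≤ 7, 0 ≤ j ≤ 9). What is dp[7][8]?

5

   ''  b  c  a  c  a  c  c  c  c
''  0  1  2  3  4  5  6  7  8  9
 b  1  0  1  2  3  4  5  6  7  8
 c  2  1  0  1  2  3  4  5  6  7
 a  3  2  1  0  1  2  3  4  5  6
 b  4  3  2  1  1  2  3  4  5  6
 b  5  4  3  2  2  2  3  4  5  6
 b  6  5  4  3  3  3  3  4  5  6
 b  7  6  5  4  4  4  4  4  5  6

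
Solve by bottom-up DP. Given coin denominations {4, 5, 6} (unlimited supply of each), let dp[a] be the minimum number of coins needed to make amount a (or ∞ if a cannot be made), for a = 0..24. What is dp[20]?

 a  0  1  2  3  4  5  6  7  8  9 10 11 12 13 14 15 16 17 18 19 20 21 22 23 24
dp  0  -  -  -  1  1  1  -  2  2  2  2  2  3  3  3  3  3  3  4  4  4  4  4  4
(- denotes ∞ / unreachable)

4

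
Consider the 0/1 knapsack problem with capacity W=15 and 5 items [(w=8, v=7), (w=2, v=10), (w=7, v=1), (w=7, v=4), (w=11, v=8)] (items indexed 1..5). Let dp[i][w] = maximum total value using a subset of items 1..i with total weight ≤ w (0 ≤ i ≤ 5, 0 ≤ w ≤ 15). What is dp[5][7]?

i\w   0   1   2   3   4   5   6   7   8   9  10  11  12  13  14  15
  0   0   0   0   0   0   0   0   0   0   0   0   0   0   0   0   0
  1   0   0   0   0   0   0   0   0   7   7   7   7   7   7   7   7
  2   0   0  10  10  10  10  10  10  10  10  17  17  17  17  17  17
  3   0   0  10  10  10  10  10  10  10  11  17  17  17  17  17  17
  4   0   0  10  10  10  10  10  10  10  14  17  17  17  17  17  17
  5   0   0  10  10  10  10  10  10  10  14  17  17  17  18  18  18

10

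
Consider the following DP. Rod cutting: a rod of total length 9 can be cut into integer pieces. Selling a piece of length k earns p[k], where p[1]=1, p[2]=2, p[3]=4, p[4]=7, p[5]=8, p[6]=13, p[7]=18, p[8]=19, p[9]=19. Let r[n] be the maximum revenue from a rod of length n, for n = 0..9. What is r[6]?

   n    0    1    2    3    4    5    6    7    8    9
r[n]    0    1    2    4    7    8   13   18   19   20

13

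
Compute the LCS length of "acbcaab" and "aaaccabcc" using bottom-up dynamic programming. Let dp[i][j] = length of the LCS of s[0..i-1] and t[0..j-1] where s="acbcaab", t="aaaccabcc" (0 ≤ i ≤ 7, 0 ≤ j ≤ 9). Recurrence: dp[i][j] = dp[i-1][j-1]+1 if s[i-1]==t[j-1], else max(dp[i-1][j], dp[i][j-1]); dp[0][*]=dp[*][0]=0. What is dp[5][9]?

4

   ''  a  a  a  c  c  a  b  c  c
''  0  0  0  0  0  0  0  0  0  0
 a  0  1  1  1  1  1  1  1  1  1
 c  0  1  1  1  2  2  2  2  2  2
 b  0  1  1  1  2  2  2  3  3  3
 c  0  1  1  1  2  3  3  3  4  4
 a  0  1  2  2  2  3  4  4  4  4
 a  0  1  2  3  3  3  4  4  4  4
 b  0  1  2  3  3  3  4  5  5  5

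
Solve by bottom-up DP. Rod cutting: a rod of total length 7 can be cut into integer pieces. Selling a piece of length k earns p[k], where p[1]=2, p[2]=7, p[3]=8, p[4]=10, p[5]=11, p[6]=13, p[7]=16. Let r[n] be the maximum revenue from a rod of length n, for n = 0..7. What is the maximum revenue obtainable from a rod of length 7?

23

   n    0    1    2    3    4    5    6    7
r[n]    0    2    7    9   14   16   21   23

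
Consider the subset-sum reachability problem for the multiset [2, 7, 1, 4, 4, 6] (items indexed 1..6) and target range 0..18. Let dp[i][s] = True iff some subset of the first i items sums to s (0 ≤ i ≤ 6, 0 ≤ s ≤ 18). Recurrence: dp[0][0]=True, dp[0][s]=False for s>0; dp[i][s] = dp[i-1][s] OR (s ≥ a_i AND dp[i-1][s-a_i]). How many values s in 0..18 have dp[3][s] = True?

8

i\s   0   1   2   3   4   5   6   7   8   9  10  11  12  13  14  15  16  17  18
  0   T   F   F   F   F   F   F   F   F   F   F   F   F   F   F   F   F   F   F
  1   T   F   T   F   F   F   F   F   F   F   F   F   F   F   F   F   F   F   F
  2   T   F   T   F   F   F   F   T   F   T   F   F   F   F   F   F   F   F   F
  3   T   T   T   T   F   F   F   T   T   T   T   F   F   F   F   F   F   F   F
  4   T   T   T   T   T   T   T   T   T   T   T   T   T   T   T   F   F   F   F
  5   T   T   T   T   T   T   T   T   T   T   T   T   T   T   T   T   T   T   T
  6   T   T   T   T   T   T   T   T   T   T   T   T   T   T   T   T   T   T   T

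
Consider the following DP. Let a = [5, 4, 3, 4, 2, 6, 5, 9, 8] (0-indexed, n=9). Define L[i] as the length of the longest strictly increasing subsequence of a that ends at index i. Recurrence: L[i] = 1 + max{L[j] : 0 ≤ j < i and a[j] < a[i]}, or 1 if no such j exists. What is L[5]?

3

   i    0    1    2    3    4    5    6    7    8
a[i]    5    4    3    4    2    6    5    9    8
L[i]    1    1    1    2    1    3    3    4    4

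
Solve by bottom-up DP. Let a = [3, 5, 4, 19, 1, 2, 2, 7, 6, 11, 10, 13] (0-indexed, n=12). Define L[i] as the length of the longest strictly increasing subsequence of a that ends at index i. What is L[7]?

3

   i    0    1    2    3    4    5    6    7    8    9   10   11
a[i]    3    5    4   19    1    2    2    7    6   11   10   13
L[i]    1    2    2    3    1    2    2    3    3    4    4    5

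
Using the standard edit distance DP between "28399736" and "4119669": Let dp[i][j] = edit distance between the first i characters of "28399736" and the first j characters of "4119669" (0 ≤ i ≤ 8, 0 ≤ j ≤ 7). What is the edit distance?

   ''  4  1  1  9  6  6  9
''  0  1  2  3  4  5  6  7
 2  1  1  2  3  4  5  6  7
 8  2  2  2  3  4  5  6  7
 3  3  3  3  3  4  5  6  7
 9  4  4  4  4  3  4  5  6
 9  5  5  5  5  4  4  5  5
 7  6  6  6  6  5  5  5  6
 3  7  7  7  7  6  6  6  6
 6  8  8  8  8  7  6  6  7

7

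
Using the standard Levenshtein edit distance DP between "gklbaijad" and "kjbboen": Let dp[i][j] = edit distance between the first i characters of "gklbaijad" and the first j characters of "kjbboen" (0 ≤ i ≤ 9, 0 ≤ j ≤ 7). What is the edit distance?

7

   ''  k  j  b  b  o  e  n
''  0  1  2  3  4  5  6  7
 g  1  1  2  3  4  5  6  7
 k  2  1  2  3  4  5  6  7
 l  3  2  2  3  4  5  6  7
 b  4  3  3  2  3  4  5  6
 a  5  4  4  3  3  4  5  6
 i  6  5  5  4  4  4  5  6
 j  7  6  5  5  5  5  5  6
 a  8  7  6  6  6  6  6  6
 d  9  8  7  7  7  7  7  7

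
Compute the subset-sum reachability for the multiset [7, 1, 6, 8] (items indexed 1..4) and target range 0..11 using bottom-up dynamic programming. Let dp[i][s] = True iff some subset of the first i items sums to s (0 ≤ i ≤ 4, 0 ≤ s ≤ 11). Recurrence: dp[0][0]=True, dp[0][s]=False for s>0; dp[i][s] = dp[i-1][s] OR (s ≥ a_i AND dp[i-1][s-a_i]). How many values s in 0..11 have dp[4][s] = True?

i\s   0   1   2   3   4   5   6   7   8   9  10  11
  0   T   F   F   F   F   F   F   F   F   F   F   F
  1   T   F   F   F   F   F   F   T   F   F   F   F
  2   T   T   F   F   F   F   F   T   T   F   F   F
  3   T   T   F   F   F   F   T   T   T   F   F   F
  4   T   T   F   F   F   F   T   T   T   T   F   F

6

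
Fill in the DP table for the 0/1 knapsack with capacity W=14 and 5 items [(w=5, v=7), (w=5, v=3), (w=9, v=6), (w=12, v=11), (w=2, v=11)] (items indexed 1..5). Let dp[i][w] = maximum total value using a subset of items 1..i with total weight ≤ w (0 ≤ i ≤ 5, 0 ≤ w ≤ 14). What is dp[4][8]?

i\w   0   1   2   3   4   5   6   7   8   9  10  11  12  13  14
  0   0   0   0   0   0   0   0   0   0   0   0   0   0   0   0
  1   0   0   0   0   0   7   7   7   7   7   7   7   7   7   7
  2   0   0   0   0   0   7   7   7   7   7  10  10  10  10  10
  3   0   0   0   0   0   7   7   7   7   7  10  10  10  10  13
  4   0   0   0   0   0   7   7   7   7   7  10  10  11  11  13
  5   0   0  11  11  11  11  11  18  18  18  18  18  21  21  22

7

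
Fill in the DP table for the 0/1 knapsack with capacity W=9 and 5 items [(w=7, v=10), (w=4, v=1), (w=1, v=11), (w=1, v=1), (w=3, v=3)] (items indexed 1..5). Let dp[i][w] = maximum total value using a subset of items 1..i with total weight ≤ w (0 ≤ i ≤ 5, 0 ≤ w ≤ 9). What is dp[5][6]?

i\w   0   1   2   3   4   5   6   7   8   9
  0   0   0   0   0   0   0   0   0   0   0
  1   0   0   0   0   0   0   0  10  10  10
  2   0   0   0   0   1   1   1  10  10  10
  3   0  11  11  11  11  12  12  12  21  21
  4   0  11  12  12  12  12  13  13  21  22
  5   0  11  12  12  14  15  15  15  21  22

15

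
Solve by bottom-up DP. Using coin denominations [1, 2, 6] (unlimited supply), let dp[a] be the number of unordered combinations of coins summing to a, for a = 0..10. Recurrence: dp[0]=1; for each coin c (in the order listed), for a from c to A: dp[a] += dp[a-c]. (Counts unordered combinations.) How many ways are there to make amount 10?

9

after  coin     0     1     2     3     4     5     6     7     8     9    10
          1     1     1     1     1     1     1     1     1     1     1     1
          2     1     1     2     2     3     3     4     4     5     5     6
          6     1     1     2     2     3     3     5     5     7     7     9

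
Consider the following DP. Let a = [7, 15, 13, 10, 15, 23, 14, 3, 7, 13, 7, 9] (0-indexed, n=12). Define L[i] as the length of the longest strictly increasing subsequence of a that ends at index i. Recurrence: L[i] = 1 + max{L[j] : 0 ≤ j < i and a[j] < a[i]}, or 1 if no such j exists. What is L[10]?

   i    0    1    2    3    4    5    6    7    8    9   10   11
a[i]    7   15   13   10   15   23   14    3    7   13    7    9
L[i]    1    2    2    2    3    4    3    1    2    3    2    3

2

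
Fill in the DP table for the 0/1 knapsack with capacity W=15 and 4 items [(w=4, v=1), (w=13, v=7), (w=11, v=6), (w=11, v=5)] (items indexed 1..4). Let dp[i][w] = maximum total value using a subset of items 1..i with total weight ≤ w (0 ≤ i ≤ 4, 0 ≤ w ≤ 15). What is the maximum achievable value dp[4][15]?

7

i\w   0   1   2   3   4   5   6   7   8   9  10  11  12  13  14  15
  0   0   0   0   0   0   0   0   0   0   0   0   0   0   0   0   0
  1   0   0   0   0   1   1   1   1   1   1   1   1   1   1   1   1
  2   0   0   0   0   1   1   1   1   1   1   1   1   1   7   7   7
  3   0   0   0   0   1   1   1   1   1   1   1   6   6   7   7   7
  4   0   0   0   0   1   1   1   1   1   1   1   6   6   7   7   7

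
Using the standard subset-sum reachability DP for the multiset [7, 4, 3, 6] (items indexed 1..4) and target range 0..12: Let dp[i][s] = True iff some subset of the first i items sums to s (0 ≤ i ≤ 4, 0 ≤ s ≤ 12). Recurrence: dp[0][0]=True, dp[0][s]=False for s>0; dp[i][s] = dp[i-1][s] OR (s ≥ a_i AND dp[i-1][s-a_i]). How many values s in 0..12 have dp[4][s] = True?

i\s   0   1   2   3   4   5   6   7   8   9  10  11  12
  0   T   F   F   F   F   F   F   F   F   F   F   F   F
  1   T   F   F   F   F   F   F   T   F   F   F   F   F
  2   T   F   F   F   T   F   F   T   F   F   F   T   F
  3   T   F   F   T   T   F   F   T   F   F   T   T   F
  4   T   F   F   T   T   F   T   T   F   T   T   T   F

8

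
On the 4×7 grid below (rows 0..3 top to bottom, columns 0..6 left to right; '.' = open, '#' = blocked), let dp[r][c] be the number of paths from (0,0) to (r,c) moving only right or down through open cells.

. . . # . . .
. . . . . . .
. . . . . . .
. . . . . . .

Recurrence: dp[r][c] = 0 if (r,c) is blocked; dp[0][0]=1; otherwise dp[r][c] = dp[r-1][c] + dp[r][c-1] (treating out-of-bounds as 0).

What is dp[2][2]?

r\c   0   1   2   3   4   5   6
  0   1   1   1   0   0   0   0
  1   1   2   3   3   3   3   3
  2   1   3   6   9  12  15  18
  3   1   4  10  19  31  46  64

6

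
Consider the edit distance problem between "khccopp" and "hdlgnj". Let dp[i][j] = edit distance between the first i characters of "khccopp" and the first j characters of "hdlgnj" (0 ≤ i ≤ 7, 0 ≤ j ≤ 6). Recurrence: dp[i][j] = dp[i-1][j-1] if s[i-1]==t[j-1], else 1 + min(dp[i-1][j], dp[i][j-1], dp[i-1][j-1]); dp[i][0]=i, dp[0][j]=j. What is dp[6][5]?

   ''  h  d  l  g  n  j
''  0  1  2  3  4  5  6
 k  1  1  2  3  4  5  6
 h  2  1  2  3  4  5  6
 c  3  2  2  3  4  5  6
 c  4  3  3  3  4  5  6
 o  5  4  4  4  4  5  6
 p  6  5  5  5  5  5  6
 p  7  6  6  6  6  6  6

5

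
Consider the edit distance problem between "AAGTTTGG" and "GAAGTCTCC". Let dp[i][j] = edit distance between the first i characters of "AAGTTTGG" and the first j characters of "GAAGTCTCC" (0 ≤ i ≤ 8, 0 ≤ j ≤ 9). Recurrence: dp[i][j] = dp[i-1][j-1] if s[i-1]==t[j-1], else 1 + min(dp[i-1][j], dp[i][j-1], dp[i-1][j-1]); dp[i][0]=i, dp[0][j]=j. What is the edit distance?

   ''  G  A  A  G  T  C  T  C  C
''  0  1  2  3  4  5  6  7  8  9
 A  1  1  1  2  3  4  5  6  7  8
 A  2  2  1  1  2  3  4  5  6  7
 G  3  2  2  2  1  2  3  4  5  6
 T  4  3  3  3  2  1  2  3  4  5
 T  5  4  4  4  3  2  2  2  3  4
 T  6  5  5  5  4  3  3  2  3  4
 G  7  6  6  6  5  4  4  3  3  4
 G  8  7  7  7  6  5  5  4  4  4

4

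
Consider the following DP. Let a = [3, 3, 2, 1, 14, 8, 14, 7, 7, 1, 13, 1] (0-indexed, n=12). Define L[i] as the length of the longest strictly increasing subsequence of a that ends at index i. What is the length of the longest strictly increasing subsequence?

   i    0    1    2    3    4    5    6    7    8    9   10   11
a[i]    3    3    2    1   14    8   14    7    7    1   13    1
L[i]    1    1    1    1    2    2    3    2    2    1    3    1

3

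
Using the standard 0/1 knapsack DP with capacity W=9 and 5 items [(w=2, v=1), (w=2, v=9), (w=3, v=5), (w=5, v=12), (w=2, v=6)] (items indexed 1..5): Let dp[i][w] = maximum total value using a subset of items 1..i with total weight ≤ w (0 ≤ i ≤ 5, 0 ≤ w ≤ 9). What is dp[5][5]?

15

i\w   0   1   2   3   4   5   6   7   8   9
  0   0   0   0   0   0   0   0   0   0   0
  1   0   0   1   1   1   1   1   1   1   1
  2   0   0   9   9  10  10  10  10  10  10
  3   0   0   9   9  10  14  14  15  15  15
  4   0   0   9   9  10  14  14  21  21  22
  5   0   0   9   9  15  15  16  21  21  27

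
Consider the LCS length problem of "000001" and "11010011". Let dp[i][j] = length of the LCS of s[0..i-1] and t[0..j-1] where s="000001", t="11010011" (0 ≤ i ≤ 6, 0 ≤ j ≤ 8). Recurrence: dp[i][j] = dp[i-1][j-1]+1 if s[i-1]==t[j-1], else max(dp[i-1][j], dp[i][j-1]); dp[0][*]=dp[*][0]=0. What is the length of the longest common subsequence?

4

   ''  1  1  0  1  0  0  1  1
''  0  0  0  0  0  0  0  0  0
 0  0  0  0  1  1  1  1  1  1
 0  0  0  0  1  1  2  2  2  2
 0  0  0  0  1  1  2  3  3  3
 0  0  0  0  1  1  2  3  3  3
 0  0  0  0  1  1  2  3  3  3
 1  0  1  1  1  2  2  3  4  4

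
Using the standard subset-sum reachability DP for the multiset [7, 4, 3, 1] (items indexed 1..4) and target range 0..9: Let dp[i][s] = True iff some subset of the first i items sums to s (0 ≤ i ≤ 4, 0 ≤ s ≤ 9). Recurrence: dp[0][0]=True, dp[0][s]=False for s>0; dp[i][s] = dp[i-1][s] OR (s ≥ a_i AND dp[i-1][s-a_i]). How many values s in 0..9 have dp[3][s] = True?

i\s   0   1   2   3   4   5   6   7   8   9
  0   T   F   F   F   F   F   F   F   F   F
  1   T   F   F   F   F   F   F   T   F   F
  2   T   F   F   F   T   F   F   T   F   F
  3   T   F   F   T   T   F   F   T   F   F
  4   T   T   F   T   T   T   F   T   T   F

4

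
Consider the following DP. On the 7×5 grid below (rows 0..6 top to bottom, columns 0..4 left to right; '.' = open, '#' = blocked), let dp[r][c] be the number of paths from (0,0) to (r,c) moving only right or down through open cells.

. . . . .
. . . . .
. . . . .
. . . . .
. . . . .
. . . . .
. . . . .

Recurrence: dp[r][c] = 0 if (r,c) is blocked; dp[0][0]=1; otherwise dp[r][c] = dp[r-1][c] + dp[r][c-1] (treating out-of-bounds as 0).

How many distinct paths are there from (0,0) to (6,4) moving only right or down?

210

r\c   0   1   2   3   4
  0   1   1   1   1   1
  1   1   2   3   4   5
  2   1   3   6  10  15
  3   1   4  10  20  35
  4   1   5  15  35  70
  5   1   6  21  56 126
  6   1   7  28  84 210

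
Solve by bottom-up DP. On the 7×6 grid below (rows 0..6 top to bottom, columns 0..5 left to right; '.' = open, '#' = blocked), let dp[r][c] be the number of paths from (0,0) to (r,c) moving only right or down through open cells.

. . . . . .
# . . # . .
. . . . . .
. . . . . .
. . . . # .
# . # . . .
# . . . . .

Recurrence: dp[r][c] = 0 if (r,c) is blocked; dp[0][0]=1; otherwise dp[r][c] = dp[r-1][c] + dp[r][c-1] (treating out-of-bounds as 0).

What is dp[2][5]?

6

r\c   0   1   2   3   4   5
  0   1   1   1   1   1   1
  1   0   1   2   0   1   2
  2   0   1   3   3   4   6
  3   0   1   4   7  11  17
  4   0   1   5  12   0  17
  5   0   1   0  12  12  29
  6   0   1   1  13  25  54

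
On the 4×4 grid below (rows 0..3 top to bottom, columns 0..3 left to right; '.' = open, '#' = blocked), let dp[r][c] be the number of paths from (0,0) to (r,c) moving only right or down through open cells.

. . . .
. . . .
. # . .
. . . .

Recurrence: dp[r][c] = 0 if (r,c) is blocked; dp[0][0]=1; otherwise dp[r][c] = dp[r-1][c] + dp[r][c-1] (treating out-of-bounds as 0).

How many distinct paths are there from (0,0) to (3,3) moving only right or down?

r\c   0   1   2   3
  0   1   1   1   1
  1   1   2   3   4
  2   1   0   3   7
  3   1   1   4  11

11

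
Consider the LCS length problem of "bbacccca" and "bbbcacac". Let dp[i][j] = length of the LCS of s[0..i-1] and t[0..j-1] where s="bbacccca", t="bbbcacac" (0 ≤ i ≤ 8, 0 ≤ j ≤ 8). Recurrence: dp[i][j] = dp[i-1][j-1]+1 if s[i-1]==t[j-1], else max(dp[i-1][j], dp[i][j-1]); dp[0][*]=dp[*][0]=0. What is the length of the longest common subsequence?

5

   ''  b  b  b  c  a  c  a  c
''  0  0  0  0  0  0  0  0  0
 b  0  1  1  1  1  1  1  1  1
 b  0  1  2  2  2  2  2  2  2
 a  0  1  2  2  2  3  3  3  3
 c  0  1  2  2  3  3  4  4  4
 c  0  1  2  2  3  3  4  4  5
 c  0  1  2  2  3  3  4  4  5
 c  0  1  2  2  3  3  4  4  5
 a  0  1  2  2  3  4  4  5  5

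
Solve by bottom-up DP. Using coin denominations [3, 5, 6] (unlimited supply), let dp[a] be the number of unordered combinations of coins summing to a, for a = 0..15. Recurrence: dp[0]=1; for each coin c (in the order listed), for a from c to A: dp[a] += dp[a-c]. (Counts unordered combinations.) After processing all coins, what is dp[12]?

after  coin     0     1     2     3     4     5     6     7     8     9    10    11    12    13    14    15
          3     1     0     0     1     0     0     1     0     0     1     0     0     1     0     0     1
          5     1     0     0     1     0     1     1     0     1     1     1     1     1     1     1     2
          6     1     0     0     1     0     1     2     0     1     2     1     2     3     1     2     4

3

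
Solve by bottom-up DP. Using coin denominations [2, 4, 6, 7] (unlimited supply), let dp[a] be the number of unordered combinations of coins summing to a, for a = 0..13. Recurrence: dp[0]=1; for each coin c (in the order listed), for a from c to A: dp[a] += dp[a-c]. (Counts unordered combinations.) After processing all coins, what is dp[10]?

after  coin     0     1     2     3     4     5     6     7     8     9    10    11    12    13
          2     1     0     1     0     1     0     1     0     1     0     1     0     1     0
          4     1     0     1     0     2     0     2     0     3     0     3     0     4     0
          6     1     0     1     0     2     0     3     0     4     0     5     0     7     0
          7     1     0     1     0     2     0     3     1     4     1     5     2     7     3

5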